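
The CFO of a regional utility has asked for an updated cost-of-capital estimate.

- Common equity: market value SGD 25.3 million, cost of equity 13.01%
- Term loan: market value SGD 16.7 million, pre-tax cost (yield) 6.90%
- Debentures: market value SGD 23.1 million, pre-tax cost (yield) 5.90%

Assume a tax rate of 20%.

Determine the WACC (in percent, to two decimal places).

Total capital V = 25.3 + 16.7 + 23.1 = 65.1.
Equity: weight = 25.3/65.1 = 0.3886; cost = 13.01%.
Term loan: weight = 16.7/65.1 = 0.2565; after-tax cost = 6.9% × (1 − 20%) = 5.5200%.
Debentures: weight = 23.1/65.1 = 0.3548; after-tax cost = 5.9% × (1 − 20%) = 4.7200%.
WACC = 0.3886 × 13.0100% + 0.2565 × 5.5200% + 0.3548 × 4.7200% = 8.1470%.

8.15%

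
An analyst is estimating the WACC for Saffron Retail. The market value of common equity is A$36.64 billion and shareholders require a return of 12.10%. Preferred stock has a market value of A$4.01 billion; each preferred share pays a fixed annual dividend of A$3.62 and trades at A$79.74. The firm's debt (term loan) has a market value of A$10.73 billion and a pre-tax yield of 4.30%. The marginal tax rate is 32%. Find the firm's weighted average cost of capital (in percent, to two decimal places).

Cost of preferred: Rp = 3.62 / 79.74 = 4.5398%.
Total capital V = 36.64 + 4.01 + 10.73 = 51.38.
Equity: weight = 36.64/51.38 = 0.7131; cost = 12.1%.
Preferred: weight = 4.01/51.38 = 0.0780; cost = 4.5398%.
Term loan: weight = 10.73/51.38 = 0.2088; after-tax cost = 4.3% × (1 − 32%) = 2.9240%.
WACC = 0.7131 × 12.1000% + 0.0780 × 4.5398% + 0.2088 × 2.9240% = 9.5937%.

9.59%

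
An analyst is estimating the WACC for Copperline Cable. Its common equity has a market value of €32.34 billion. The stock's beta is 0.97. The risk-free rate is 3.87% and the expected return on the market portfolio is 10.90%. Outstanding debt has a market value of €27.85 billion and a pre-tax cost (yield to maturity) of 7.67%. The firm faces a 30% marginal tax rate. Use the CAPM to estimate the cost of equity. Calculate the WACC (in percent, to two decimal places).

Market risk premium = 10.9% − 3.87% = 7.03%.
Cost of equity via CAPM: Re = 3.87% + 0.97 × 7.03% = 10.6891%.
Total capital V = 32.34 + 27.85 = 60.19.
Equity: weight = 32.34/60.19 = 0.5373; cost = 10.6891%.
Debt: weight = 27.85/60.19 = 0.4627; after-tax cost = 7.67% × (1 − 30%) = 5.3690%.
WACC = 0.5373 × 10.6891% + 0.4627 × 5.3690% = 8.2275%.

8.23%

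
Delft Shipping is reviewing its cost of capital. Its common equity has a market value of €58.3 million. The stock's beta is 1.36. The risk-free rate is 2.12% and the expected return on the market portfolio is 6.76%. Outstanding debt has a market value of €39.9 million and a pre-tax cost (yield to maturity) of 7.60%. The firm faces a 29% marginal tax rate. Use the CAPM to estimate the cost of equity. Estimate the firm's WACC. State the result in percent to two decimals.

7.20%

Market risk premium = 6.76% − 2.12% = 4.64%.
Cost of equity via CAPM: Re = 2.12% + 1.36 × 4.64% = 8.4304%.
Total capital V = 58.3 + 39.9 = 98.2.
Equity: weight = 58.3/98.2 = 0.5937; cost = 8.4304%.
Debt: weight = 39.9/98.2 = 0.4063; after-tax cost = 7.6% × (1 − 29%) = 5.3960%.
WACC = 0.5937 × 8.4304% + 0.4063 × 5.3960% = 7.1975%.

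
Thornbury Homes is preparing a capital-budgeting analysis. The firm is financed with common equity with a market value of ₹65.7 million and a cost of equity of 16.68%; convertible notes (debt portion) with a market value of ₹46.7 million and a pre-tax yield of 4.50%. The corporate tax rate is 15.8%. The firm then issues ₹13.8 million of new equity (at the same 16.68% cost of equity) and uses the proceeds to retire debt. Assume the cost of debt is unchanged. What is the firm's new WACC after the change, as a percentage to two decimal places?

12.91%

After the change:
Total capital V = 79.5 + 32.9 = 112.4.
Equity: weight = 79.5/112.4 = 0.7073; cost = 16.68%.
Convertible notes (debt portion): weight = 32.9/112.4 = 0.2927; after-tax cost = 4.5% × (1 − 15.8%) = 3.7890%.
WACC = 0.7073 × 16.6800% + 0.2927 × 3.7890% = 12.9067%.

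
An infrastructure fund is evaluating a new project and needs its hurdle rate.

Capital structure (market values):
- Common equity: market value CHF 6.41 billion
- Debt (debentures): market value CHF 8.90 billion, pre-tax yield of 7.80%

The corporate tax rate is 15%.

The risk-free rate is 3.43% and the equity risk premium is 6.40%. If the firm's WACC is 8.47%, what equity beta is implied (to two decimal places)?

1.19

Total capital V = 6.41 + 8.9 = 15.31.
Equity weight = 6.41/15.31 = 0.4187.
Debentures weight = 8.9/15.31 = 0.5813.
Debt contribution = 0.5813 × 7.8% × (1 − 15%) = 3.8541%.
Required equity contribution = 8.47% − 3.8541% = 4.6159%  ⇒  Re = 11.0248%.
CAPM: 11.0248% = 3.43% + β × 6.4%  ⇒  β = 1.1867.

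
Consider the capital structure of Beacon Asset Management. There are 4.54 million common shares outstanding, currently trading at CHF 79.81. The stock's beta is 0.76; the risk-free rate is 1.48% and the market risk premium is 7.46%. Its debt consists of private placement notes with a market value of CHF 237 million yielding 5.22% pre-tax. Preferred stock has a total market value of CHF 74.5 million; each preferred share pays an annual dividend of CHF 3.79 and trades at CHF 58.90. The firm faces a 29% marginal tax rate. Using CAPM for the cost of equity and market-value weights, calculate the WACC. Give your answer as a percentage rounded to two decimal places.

Cost of equity via CAPM: Re = 1.48% + 0.76 × 7.46% = 7.1496%.
Cost of preferred: Rp = 3.79 / 58.9 = 6.4346%.
Market value of equity E = 79.81 × 4.54m = 362.3374m.
Total capital V = 362.3374 + 74.5 + 237 = 673.8374.
Equity: weight = 362.3374/673.8374 = 0.5377; cost = 7.1496%.
Preferred: weight = 74.5/673.8374 = 0.1106; cost = 6.4346%.
Private placement notes: weight = 237/673.8374 = 0.3517; after-tax cost = 5.22% × (1 − 29%) = 3.7062%.
WACC = 0.5377 × 7.1496% + 0.1106 × 6.4346% + 0.3517 × 3.7062% = 5.8594%.

5.86%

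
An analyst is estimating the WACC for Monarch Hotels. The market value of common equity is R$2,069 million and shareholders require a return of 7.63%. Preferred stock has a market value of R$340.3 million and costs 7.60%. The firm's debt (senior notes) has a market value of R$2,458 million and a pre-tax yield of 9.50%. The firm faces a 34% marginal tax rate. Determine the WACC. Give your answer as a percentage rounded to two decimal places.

Total capital V = 2069 + 340.3 + 2458 = 4867.3.
Equity: weight = 2069/4867.3 = 0.4251; cost = 7.63%.
Preferred: weight = 340.3/4867.3 = 0.0699; cost = 7.6%.
Senior notes: weight = 2458/4867.3 = 0.5050; after-tax cost = 9.5% × (1 − 34%) = 6.2700%.
WACC = 0.4251 × 7.6300% + 0.0699 × 7.6000% + 0.5050 × 6.2700% = 6.9411%.

6.94%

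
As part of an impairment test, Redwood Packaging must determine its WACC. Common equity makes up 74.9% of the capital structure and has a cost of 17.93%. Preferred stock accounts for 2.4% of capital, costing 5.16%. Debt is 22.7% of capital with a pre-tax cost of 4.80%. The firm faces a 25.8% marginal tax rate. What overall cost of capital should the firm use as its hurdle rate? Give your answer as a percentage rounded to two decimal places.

After-tax cost of debt = 4.8% × (1 − 25.8%) = 3.5616%.
WACC = 0.749 × 17.9300% + 0.024 × 5.1600% + 0.227 × 3.5616% = 14.3619%.

14.36%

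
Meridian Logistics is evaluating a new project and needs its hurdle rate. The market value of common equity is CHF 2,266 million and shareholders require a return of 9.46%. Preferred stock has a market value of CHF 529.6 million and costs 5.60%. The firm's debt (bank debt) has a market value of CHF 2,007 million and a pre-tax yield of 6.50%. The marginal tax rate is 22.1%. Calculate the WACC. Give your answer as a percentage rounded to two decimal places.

Total capital V = 2266 + 529.6 + 2007 = 4802.6.
Equity: weight = 2266/4802.6 = 0.4718; cost = 9.46%.
Preferred: weight = 529.6/4802.6 = 0.1103; cost = 5.6%.
Bank debt: weight = 2007/4802.6 = 0.4179; after-tax cost = 6.5% × (1 − 22.1%) = 5.0635%.
WACC = 0.4718 × 9.4600% + 0.1103 × 5.6000% + 0.4179 × 5.0635% = 7.1971%.

7.20%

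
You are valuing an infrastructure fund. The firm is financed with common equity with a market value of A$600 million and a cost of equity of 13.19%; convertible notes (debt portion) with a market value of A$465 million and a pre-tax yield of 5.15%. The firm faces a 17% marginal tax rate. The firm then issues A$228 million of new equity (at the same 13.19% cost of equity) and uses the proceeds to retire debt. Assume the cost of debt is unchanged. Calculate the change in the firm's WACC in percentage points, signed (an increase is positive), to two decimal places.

+1.91 pp

Current WACC:
Total capital V = 600 + 465 = 1065.
Equity: weight = 600/1065 = 0.5634; cost = 13.19%.
Convertible notes (debt portion): weight = 465/1065 = 0.4366; after-tax cost = 5.15% × (1 − 17%) = 4.2745%.
WACC = 0.5634 × 13.1900% + 0.4366 × 4.2745% = 9.2973%.
After the change:
Total capital V = 828 + 237 = 1065.
Equity: weight = 828/1065 = 0.7775; cost = 13.19%.
Convertible notes (debt portion): weight = 237/1065 = 0.2225; after-tax cost = 5.15% × (1 − 17%) = 4.2745%.
WACC = 0.7775 × 13.1900% + 0.2225 × 4.2745% = 11.2060%.
Change in WACC = 11.2060% − 9.2973% = 1.9087 pp.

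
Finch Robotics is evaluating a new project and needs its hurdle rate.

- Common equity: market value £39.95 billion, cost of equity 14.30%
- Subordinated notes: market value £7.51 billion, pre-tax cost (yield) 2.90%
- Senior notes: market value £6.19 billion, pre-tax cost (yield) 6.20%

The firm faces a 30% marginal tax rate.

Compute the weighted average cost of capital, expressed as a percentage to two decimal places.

Total capital V = 39.95 + 7.51 + 6.19 = 53.65.
Equity: weight = 39.95/53.65 = 0.7446; cost = 14.3%.
Subordinated notes: weight = 7.51/53.65 = 0.1400; after-tax cost = 2.9% × (1 − 30%) = 2.0300%.
Senior notes: weight = 6.19/53.65 = 0.1154; after-tax cost = 6.2% × (1 − 30%) = 4.3400%.
WACC = 0.7446 × 14.3000% + 0.1400 × 2.0300% + 0.1154 × 4.3400% = 11.4333%.

11.43%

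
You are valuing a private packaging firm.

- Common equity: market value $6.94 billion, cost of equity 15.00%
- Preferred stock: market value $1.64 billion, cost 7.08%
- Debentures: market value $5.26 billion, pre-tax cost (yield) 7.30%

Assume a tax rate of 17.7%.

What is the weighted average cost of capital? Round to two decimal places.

10.64%

Total capital V = 6.94 + 1.64 + 5.26 = 13.84.
Equity: weight = 6.94/13.84 = 0.5014; cost = 15%.
Preferred: weight = 1.64/13.84 = 0.1185; cost = 7.08%.
Debentures: weight = 5.26/13.84 = 0.3801; after-tax cost = 7.3% × (1 − 17.7%) = 6.0079%.
WACC = 0.5014 × 15.0000% + 0.1185 × 7.0800% + 0.3801 × 6.0079% = 10.6440%.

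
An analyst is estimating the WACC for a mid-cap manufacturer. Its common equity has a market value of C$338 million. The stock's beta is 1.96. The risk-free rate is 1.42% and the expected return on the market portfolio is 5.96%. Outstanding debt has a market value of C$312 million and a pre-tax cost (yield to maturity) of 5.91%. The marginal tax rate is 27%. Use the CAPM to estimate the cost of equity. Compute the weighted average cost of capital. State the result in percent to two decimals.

Market risk premium = 5.96% − 1.42% = 4.54%.
Cost of equity via CAPM: Re = 1.42% + 1.96 × 4.54% = 10.3184%.
Total capital V = 338 + 312 = 650.
Equity: weight = 338/650 = 0.5200; cost = 10.3184%.
Debt: weight = 312/650 = 0.4800; after-tax cost = 5.91% × (1 − 27%) = 4.3143%.
WACC = 0.5200 × 10.3184% + 0.4800 × 4.3143% = 7.4364%.

7.44%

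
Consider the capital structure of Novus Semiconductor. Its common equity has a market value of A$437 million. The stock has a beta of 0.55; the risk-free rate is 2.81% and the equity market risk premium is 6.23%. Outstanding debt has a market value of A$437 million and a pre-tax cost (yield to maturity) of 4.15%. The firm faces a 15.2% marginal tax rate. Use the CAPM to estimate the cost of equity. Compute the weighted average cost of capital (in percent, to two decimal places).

Cost of equity via CAPM: Re = 2.81% + 0.55 × 6.23% = 6.2365%.
Total capital V = 437 + 437 = 874.
Equity: weight = 437/874 = 0.5000; cost = 6.2365%.
Debt: weight = 437/874 = 0.5000; after-tax cost = 4.15% × (1 − 15.2%) = 3.5192%.
WACC = 0.5000 × 6.2365% + 0.5000 × 3.5192% = 4.8779%.

4.88%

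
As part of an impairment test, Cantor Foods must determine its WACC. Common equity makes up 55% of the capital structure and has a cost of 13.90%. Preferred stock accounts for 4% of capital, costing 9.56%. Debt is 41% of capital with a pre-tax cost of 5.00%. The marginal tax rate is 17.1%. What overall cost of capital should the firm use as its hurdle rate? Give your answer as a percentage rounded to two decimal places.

After-tax cost of debt = 5% × (1 − 17.1%) = 4.1450%.
WACC = 0.550 × 13.9000% + 0.040 × 9.5600% + 0.410 × 4.1450% = 9.7268%.

9.73%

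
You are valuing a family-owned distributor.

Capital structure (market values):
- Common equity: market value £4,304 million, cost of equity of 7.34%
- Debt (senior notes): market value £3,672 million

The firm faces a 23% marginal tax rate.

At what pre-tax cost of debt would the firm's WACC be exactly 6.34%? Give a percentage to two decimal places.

Total capital V = 4304 + 3672 = 7976.
Equity weight = 4304/7976 = 0.5396.
Senior notes weight = 3672/7976 = 0.4604.
Equity contribution = 0.5396 × 7.34% = 3.9608%.
Remaining for debt = 6.34% − 3.9608% = 2.3792%.
Rd × (1 − 23%) × 0.4604 = 2.3792%  ⇒  Rd = 6.7115%.

6.71%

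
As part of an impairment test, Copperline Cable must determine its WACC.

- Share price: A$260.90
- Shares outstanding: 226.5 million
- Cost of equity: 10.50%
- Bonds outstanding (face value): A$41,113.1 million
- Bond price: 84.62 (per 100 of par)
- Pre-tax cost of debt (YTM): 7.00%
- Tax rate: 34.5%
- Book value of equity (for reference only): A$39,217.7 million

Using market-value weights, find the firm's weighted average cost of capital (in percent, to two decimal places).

8.31%

Market value of equity E = 260.9 × 226.5m = 59093.85m. Market value of debt D = 41113.1m × 84.62/100 = 34789.90522m.
Total capital V = 59093.85 + 34789.90522 = 93883.75522.
Equity: weight = 59093.85/93883.75522 = 0.6294; cost = 10.5%.
Bonds outstanding: weight = 34789.90522/93883.75522 = 0.3706; after-tax cost = 7% × (1 − 34.5%) = 4.5850%.
WACC = 0.6294 × 10.5000% + 0.3706 × 4.5850% = 8.3081%.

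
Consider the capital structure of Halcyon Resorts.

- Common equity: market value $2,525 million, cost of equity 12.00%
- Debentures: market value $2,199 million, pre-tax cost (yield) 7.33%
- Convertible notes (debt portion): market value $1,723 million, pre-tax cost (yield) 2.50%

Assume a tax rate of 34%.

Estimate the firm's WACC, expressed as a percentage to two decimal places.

6.79%

Total capital V = 2525 + 2199 + 1723 = 6447.
Equity: weight = 2525/6447 = 0.3917; cost = 12%.
Debentures: weight = 2199/6447 = 0.3411; after-tax cost = 7.33% × (1 − 34%) = 4.8378%.
Convertible notes (debt portion): weight = 1723/6447 = 0.2673; after-tax cost = 2.5% × (1 − 34%) = 1.6500%.
WACC = 0.3917 × 12.0000% + 0.3411 × 4.8378% + 0.2673 × 1.6500% = 6.7910%.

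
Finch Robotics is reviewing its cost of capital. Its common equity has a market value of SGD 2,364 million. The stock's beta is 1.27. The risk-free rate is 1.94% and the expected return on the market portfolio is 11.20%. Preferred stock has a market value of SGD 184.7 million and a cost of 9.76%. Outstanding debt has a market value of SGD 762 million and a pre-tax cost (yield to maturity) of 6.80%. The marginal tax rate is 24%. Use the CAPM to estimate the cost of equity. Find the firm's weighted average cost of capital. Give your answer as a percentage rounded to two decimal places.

11.52%

Market risk premium = 11.2% − 1.94% = 9.26%.
Cost of equity via CAPM: Re = 1.94% + 1.27 × 9.26% = 13.7002%.
Total capital V = 2364 + 184.7 + 762 = 3310.7.
Equity: weight = 2364/3310.7 = 0.7140; cost = 13.7002%.
Preferred: weight = 184.7/3310.7 = 0.0558; cost = 9.76%.
Debt: weight = 762/3310.7 = 0.2302; after-tax cost = 6.8% × (1 − 24%) = 5.1680%.
WACC = 0.7140 × 13.7002% + 0.0558 × 9.7600% + 0.2302 × 5.1680% = 11.5166%.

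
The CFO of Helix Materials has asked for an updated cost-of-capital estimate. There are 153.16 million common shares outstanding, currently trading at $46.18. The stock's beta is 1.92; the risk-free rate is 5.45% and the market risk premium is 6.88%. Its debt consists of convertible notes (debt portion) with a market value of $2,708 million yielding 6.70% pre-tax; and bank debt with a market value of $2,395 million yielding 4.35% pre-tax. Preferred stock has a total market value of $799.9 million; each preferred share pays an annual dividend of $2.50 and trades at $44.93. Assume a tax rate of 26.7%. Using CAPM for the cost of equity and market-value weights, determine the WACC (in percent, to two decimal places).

12.13%

Cost of equity via CAPM: Re = 5.45% + 1.92 × 6.88% = 18.6596%.
Cost of preferred: Rp = 2.5 / 44.93 = 5.5642%.
Market value of equity E = 46.18 × 153.16m = 7072.9288m.
Total capital V = 7072.9288 + 799.9 + 2708 + 2395 = 12975.8288.
Equity: weight = 7072.9288/12975.8288 = 0.5451; cost = 18.6596%.
Preferred: weight = 799.9/12975.8288 = 0.0616; cost = 5.5642%.
Convertible notes (debt portion): weight = 2708/12975.8288 = 0.2087; after-tax cost = 6.7% × (1 − 26.7%) = 4.9111%.
Bank debt: weight = 2395/12975.8288 = 0.1846; after-tax cost = 4.35% × (1 − 26.7%) = 3.1885%.
WACC = 0.5451 × 18.6596% + 0.0616 × 5.5642% + 0.2087 × 4.9111% + 0.1846 × 3.1885% = 12.1275%.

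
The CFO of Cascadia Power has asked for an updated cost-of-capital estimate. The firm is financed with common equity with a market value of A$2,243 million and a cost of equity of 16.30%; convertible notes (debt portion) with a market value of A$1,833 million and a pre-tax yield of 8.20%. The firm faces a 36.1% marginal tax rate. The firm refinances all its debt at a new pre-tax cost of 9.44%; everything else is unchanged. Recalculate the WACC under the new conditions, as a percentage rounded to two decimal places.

11.68%

After the change:
Total capital V = 2243 + 1833 = 4076.
Equity: weight = 2243/4076 = 0.5503; cost = 16.3%.
Convertible notes (debt portion): weight = 1833/4076 = 0.4497; after-tax cost = 9.44% × (1 − 36.1%) = 6.0322%.
WACC = 0.5503 × 16.3000% + 0.4497 × 6.0322% = 11.6825%.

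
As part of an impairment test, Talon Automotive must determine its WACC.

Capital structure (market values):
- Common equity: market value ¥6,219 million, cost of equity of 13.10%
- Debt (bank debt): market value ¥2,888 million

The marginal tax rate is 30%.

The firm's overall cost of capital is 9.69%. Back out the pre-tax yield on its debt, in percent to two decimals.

3.35%

Total capital V = 6219 + 2888 = 9107.
Equity weight = 6219/9107 = 0.6829.
Bank debt weight = 2888/9107 = 0.3171.
Equity contribution = 0.6829 × 13.1% = 8.9457%.
Remaining for debt = 9.69% − 8.9457% = 0.7443%.
Rd × (1 − 30%) × 0.3171 = 0.7443%  ⇒  Rd = 3.3528%.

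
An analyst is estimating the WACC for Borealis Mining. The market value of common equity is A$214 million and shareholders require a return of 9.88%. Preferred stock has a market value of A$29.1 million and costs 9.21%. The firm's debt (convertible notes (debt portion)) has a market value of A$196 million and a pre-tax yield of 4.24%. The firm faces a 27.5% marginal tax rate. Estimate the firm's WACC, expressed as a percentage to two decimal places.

6.80%

Total capital V = 214 + 29.1 + 196 = 439.1.
Equity: weight = 214/439.1 = 0.4874; cost = 9.88%.
Preferred: weight = 29.1/439.1 = 0.0663; cost = 9.21%.
Convertible notes (debt portion): weight = 196/439.1 = 0.4464; after-tax cost = 4.24% × (1 − 27.5%) = 3.0740%.
WACC = 0.4874 × 9.8800% + 0.0663 × 9.2100% + 0.4464 × 3.0740% = 6.7976%.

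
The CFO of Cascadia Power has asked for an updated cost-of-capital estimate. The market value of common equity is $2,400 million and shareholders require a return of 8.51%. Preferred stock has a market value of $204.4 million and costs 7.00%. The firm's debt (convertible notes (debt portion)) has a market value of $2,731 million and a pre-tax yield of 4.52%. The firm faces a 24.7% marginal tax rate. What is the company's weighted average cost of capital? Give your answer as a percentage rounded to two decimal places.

5.84%

Total capital V = 2400 + 204.4 + 2731 = 5335.4.
Equity: weight = 2400/5335.4 = 0.4498; cost = 8.51%.
Preferred: weight = 204.4/5335.4 = 0.0383; cost = 7%.
Convertible notes (debt portion): weight = 2731/5335.4 = 0.5119; after-tax cost = 4.52% × (1 − 24.7%) = 3.4036%.
WACC = 0.4498 × 8.5100% + 0.0383 × 7.0000% + 0.5119 × 3.4036% = 5.8383%.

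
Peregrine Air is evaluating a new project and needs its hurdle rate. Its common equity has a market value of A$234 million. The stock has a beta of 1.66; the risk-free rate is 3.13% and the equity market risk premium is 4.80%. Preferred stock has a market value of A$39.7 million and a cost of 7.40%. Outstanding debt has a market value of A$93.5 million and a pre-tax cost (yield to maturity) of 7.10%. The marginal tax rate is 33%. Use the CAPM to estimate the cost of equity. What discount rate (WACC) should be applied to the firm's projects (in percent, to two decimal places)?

Cost of equity via CAPM: Re = 3.13% + 1.66 × 4.8% = 11.0980%.
Total capital V = 234 + 39.7 + 93.5 = 367.2.
Equity: weight = 234/367.2 = 0.6373; cost = 11.098%.
Preferred: weight = 39.7/367.2 = 0.1081; cost = 7.4%.
Debt: weight = 93.5/367.2 = 0.2546; after-tax cost = 7.1% × (1 − 33%) = 4.7570%.
WACC = 0.6373 × 11.0980% + 0.1081 × 7.4000% + 0.2546 × 4.7570% = 9.0836%.

9.08%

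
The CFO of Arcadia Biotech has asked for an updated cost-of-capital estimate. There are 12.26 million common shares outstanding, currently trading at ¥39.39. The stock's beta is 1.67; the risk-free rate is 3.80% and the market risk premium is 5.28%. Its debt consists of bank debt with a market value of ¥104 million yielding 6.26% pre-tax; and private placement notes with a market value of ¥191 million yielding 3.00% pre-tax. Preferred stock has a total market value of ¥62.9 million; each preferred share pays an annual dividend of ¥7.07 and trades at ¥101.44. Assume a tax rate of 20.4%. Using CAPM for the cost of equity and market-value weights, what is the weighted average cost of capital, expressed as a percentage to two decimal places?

8.93%

Cost of equity via CAPM: Re = 3.8% + 1.67 × 5.28% = 12.6176%.
Cost of preferred: Rp = 7.07 / 101.44 = 6.9696%.
Market value of equity E = 39.39 × 12.26m = 482.9214m.
Total capital V = 482.9214 + 62.9 + 104 + 191 = 840.8214.
Equity: weight = 482.9214/840.8214 = 0.5743; cost = 12.6176%.
Preferred: weight = 62.9/840.8214 = 0.0748; cost = 6.9696%.
Bank debt: weight = 104/840.8214 = 0.1237; after-tax cost = 6.26% × (1 − 20.4%) = 4.9830%.
Private placement notes: weight = 191/840.8214 = 0.2272; after-tax cost = 3% × (1 − 20.4%) = 2.3880%.
WACC = 0.5743 × 12.6176% + 0.0748 × 6.9696% + 0.1237 × 4.9830% + 0.2272 × 2.3880% = 8.9270%.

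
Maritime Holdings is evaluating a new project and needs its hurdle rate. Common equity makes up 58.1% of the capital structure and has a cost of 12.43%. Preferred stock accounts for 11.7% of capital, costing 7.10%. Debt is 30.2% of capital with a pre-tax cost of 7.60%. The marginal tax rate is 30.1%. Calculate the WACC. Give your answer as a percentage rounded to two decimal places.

9.66%

After-tax cost of debt = 7.6% × (1 − 30.1%) = 5.3124%.
WACC = 0.581 × 12.4300% + 0.117 × 7.1000% + 0.302 × 5.3124% = 9.6569%.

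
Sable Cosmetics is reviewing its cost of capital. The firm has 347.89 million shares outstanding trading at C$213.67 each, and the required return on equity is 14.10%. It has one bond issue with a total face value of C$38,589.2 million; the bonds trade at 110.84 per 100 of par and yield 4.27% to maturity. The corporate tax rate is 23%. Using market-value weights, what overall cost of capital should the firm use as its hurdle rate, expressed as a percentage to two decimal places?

Market value of equity E = 213.67 × 347.89m = 74333.6563m. Market value of debt D = 38589.2m × 110.84/100 = 42772.26928m.
Total capital V = 74333.6563 + 42772.26928 = 117105.92558.
Equity: weight = 74333.6563/117105.92558 = 0.6348; cost = 14.1%.
Bonds outstanding: weight = 42772.26928/117105.92558 = 0.3652; after-tax cost = 4.27% × (1 − 23%) = 3.2879%.
WACC = 0.6348 × 14.1000% + 0.3652 × 3.2879% = 10.1509%.

10.15%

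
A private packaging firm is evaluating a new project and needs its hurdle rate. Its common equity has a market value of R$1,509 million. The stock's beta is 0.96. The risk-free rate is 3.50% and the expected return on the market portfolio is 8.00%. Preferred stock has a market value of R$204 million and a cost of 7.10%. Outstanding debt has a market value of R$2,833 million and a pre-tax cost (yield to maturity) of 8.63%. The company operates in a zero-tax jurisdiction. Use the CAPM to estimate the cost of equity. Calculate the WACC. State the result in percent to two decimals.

8.29%

Market risk premium = 8.0% − 3.5% = 4.5%.
Cost of equity via CAPM: Re = 3.5% + 0.96 × 4.5% = 7.8200%.
Total capital V = 1509 + 204 + 2833 = 4546.
Equity: weight = 1509/4546 = 0.3319; cost = 7.82%.
Preferred: weight = 204/4546 = 0.0449; cost = 7.1%.
Debt: weight = 2833/4546 = 0.6232; after-tax cost = 8.63% × (1 − 0%) = 8.6300%.
WACC = 0.3319 × 7.8200% + 0.0449 × 7.1000% + 0.6232 × 8.6300% = 8.2925%.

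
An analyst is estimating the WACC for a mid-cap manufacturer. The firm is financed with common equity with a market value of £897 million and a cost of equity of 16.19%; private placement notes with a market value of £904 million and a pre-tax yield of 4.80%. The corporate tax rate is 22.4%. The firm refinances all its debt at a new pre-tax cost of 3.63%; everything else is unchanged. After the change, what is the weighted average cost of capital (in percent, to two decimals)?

9.48%

After the change:
Total capital V = 897 + 904 = 1801.
Equity: weight = 897/1801 = 0.4981; cost = 16.19%.
Private placement notes: weight = 904/1801 = 0.5019; after-tax cost = 3.63% × (1 − 22.4%) = 2.8169%.
WACC = 0.4981 × 16.1900% + 0.5019 × 2.8169% = 9.4775%.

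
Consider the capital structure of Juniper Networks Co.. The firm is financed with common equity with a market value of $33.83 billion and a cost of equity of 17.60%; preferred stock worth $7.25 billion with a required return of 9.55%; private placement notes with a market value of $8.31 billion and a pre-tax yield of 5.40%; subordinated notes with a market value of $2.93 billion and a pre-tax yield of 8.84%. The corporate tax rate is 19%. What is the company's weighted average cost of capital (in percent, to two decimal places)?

Total capital V = 33.83 + 7.25 + 8.31 + 2.93 = 52.32.
Equity: weight = 33.83/52.32 = 0.6466; cost = 17.6%.
Preferred: weight = 7.25/52.32 = 0.1386; cost = 9.55%.
Private placement notes: weight = 8.31/52.32 = 0.1588; after-tax cost = 5.4% × (1 − 19%) = 4.3740%.
Subordinated notes: weight = 2.93/52.32 = 0.0560; after-tax cost = 8.84% × (1 − 19%) = 7.1604%.
WACC = 0.6466 × 17.6000% + 0.1386 × 9.5500% + 0.1588 × 4.3740% + 0.0560 × 7.1604% = 13.7992%.

13.80%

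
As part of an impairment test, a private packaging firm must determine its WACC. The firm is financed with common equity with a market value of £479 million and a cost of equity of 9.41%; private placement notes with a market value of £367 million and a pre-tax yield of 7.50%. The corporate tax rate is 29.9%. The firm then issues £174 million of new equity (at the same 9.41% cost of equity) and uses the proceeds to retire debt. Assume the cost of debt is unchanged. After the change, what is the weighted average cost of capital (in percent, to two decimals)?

8.46%

After the change:
Total capital V = 653 + 193 = 846.
Equity: weight = 653/846 = 0.7719; cost = 9.41%.
Private placement notes: weight = 193/846 = 0.2281; after-tax cost = 7.5% × (1 − 29.9%) = 5.2575%.
WACC = 0.7719 × 9.4100% + 0.2281 × 5.2575% = 8.4627%.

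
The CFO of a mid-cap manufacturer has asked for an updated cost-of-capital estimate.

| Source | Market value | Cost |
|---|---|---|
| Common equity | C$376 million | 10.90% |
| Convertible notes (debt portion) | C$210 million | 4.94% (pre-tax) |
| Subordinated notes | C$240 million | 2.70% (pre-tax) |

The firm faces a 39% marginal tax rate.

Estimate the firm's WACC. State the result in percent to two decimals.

6.21%

Total capital V = 376 + 210 + 240 = 826.
Equity: weight = 376/826 = 0.4552; cost = 10.9%.
Convertible notes (debt portion): weight = 210/826 = 0.2542; after-tax cost = 4.94% × (1 − 39%) = 3.0134%.
Subordinated notes: weight = 240/826 = 0.2906; after-tax cost = 2.7% × (1 − 39%) = 1.6470%.
WACC = 0.4552 × 10.9000% + 0.2542 × 3.0134% + 0.2906 × 1.6470% = 6.2064%.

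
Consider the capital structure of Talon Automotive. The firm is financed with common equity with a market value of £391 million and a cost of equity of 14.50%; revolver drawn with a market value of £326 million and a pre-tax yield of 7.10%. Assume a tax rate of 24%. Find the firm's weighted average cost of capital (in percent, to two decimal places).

10.36%

Total capital V = 391 + 326 = 717.
Equity: weight = 391/717 = 0.5453; cost = 14.5%.
Revolver drawn: weight = 326/717 = 0.4547; after-tax cost = 7.1% × (1 − 24%) = 5.3960%.
WACC = 0.5453 × 14.5000% + 0.4547 × 5.3960% = 10.3607%.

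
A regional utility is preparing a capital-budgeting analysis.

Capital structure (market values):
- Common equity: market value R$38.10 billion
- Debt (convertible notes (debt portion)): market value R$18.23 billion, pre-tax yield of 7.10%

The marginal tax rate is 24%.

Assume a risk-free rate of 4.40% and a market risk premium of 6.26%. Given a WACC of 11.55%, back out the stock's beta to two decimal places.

1.61

Total capital V = 38.1 + 18.23 = 56.33.
Equity weight = 38.1/56.33 = 0.6764.
Convertible notes (debt portion) weight = 18.23/56.33 = 0.3236.
Debt contribution = 0.3236 × 7.1% × (1 − 24%) = 1.7463%.
Required equity contribution = 11.55% − 1.7463% = 9.8037%  ⇒  Re = 14.4946%.
CAPM: 14.4946% = 4.4% + β × 6.26%  ⇒  β = 1.6125.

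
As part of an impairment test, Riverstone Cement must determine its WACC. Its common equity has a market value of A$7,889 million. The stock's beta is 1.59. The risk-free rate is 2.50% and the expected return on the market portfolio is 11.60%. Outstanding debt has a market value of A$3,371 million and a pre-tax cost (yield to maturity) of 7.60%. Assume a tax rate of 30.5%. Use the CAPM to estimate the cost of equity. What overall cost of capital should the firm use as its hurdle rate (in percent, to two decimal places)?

13.47%

Market risk premium = 11.6% − 2.5% = 9.1%.
Cost of equity via CAPM: Re = 2.5% + 1.59 × 9.1% = 16.9690%.
Total capital V = 7889 + 3371 = 11260.
Equity: weight = 7889/11260 = 0.7006; cost = 16.969%.
Debt: weight = 3371/11260 = 0.2994; after-tax cost = 7.6% × (1 − 30.5%) = 5.2820%.
WACC = 0.7006 × 16.9690% + 0.2994 × 5.2820% = 13.4702%.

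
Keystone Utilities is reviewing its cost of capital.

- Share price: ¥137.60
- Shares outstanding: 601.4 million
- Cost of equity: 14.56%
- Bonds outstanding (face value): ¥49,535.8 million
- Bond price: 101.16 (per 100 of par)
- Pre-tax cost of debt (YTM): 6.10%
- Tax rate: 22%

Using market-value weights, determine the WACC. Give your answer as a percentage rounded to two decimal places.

10.86%

Market value of equity E = 137.6 × 601.4m = 82752.64m. Market value of debt D = 49535.8m × 101.16/100 = 50110.41528m.
Total capital V = 82752.64 + 50110.41528 = 132863.05528.
Equity: weight = 82752.64/132863.05528 = 0.6228; cost = 14.56%.
Bonds outstanding: weight = 50110.41528/132863.05528 = 0.3772; after-tax cost = 6.1% × (1 − 22%) = 4.7580%.
WACC = 0.6228 × 14.5600% + 0.3772 × 4.7580% = 10.8631%.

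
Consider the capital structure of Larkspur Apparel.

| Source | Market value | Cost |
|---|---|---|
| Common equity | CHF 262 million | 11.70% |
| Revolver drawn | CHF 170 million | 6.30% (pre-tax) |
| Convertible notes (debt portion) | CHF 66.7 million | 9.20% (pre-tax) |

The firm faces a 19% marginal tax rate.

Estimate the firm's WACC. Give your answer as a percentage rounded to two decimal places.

Total capital V = 262 + 170 + 66.7 = 498.7.
Equity: weight = 262/498.7 = 0.5254; cost = 11.7%.
Revolver drawn: weight = 170/498.7 = 0.3409; after-tax cost = 6.3% × (1 − 19%) = 5.1030%.
Convertible notes (debt portion): weight = 66.7/498.7 = 0.1337; after-tax cost = 9.2% × (1 − 19%) = 7.4520%.
WACC = 0.5254 × 11.7000% + 0.3409 × 5.1030% + 0.1337 × 7.4520% = 8.8830%.

8.88%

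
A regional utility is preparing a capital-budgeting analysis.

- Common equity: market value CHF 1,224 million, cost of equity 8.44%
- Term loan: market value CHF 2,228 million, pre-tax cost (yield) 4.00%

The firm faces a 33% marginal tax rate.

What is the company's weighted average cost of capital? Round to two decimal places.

Total capital V = 1224 + 2228 = 3452.
Equity: weight = 1224/3452 = 0.3546; cost = 8.44%.
Term loan: weight = 2228/3452 = 0.6454; after-tax cost = 4% × (1 − 33%) = 2.6800%.
WACC = 0.3546 × 8.4400% + 0.6454 × 2.6800% = 4.7224%.

4.72%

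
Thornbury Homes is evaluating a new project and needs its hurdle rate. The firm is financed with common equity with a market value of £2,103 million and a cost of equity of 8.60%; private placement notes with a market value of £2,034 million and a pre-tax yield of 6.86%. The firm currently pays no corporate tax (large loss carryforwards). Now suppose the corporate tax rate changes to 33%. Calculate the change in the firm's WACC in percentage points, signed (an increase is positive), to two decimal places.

-1.11 pp

Current WACC:
Total capital V = 2103 + 2034 = 4137.
Equity: weight = 2103/4137 = 0.5083; cost = 8.6%.
Private placement notes: weight = 2034/4137 = 0.4917; after-tax cost = 6.86% × (1 − 0%) = 6.8600%.
WACC = 0.5083 × 8.6000% + 0.4917 × 6.8600% = 7.7445%.
After the change:
Total capital V = 2103 + 2034 = 4137.
Equity: weight = 2103/4137 = 0.5083; cost = 8.6%.
Private placement notes: weight = 2034/4137 = 0.4917; after-tax cost = 6.86% × (1 − 33%) = 4.5962%.
WACC = 0.5083 × 8.6000% + 0.4917 × 4.5962% = 6.6315%.
Change in WACC = 6.6315% − 7.7445% = -1.1130 pp.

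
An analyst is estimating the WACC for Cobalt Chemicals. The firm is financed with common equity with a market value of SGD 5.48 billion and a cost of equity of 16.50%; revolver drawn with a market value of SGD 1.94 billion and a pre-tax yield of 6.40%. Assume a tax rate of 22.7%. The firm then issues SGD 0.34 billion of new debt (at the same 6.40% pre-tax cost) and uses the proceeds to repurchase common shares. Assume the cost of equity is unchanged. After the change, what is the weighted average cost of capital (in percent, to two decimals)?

After the change:
Total capital V = 5.14 + 2.28 = 7.42.
Equity: weight = 5.14/7.42 = 0.6927; cost = 16.5%.
Revolver drawn: weight = 2.28/7.42 = 0.3073; after-tax cost = 6.4% × (1 − 22.7%) = 4.9472%.
WACC = 0.6927 × 16.5000% + 0.3073 × 4.9472% = 12.9501%.

12.95%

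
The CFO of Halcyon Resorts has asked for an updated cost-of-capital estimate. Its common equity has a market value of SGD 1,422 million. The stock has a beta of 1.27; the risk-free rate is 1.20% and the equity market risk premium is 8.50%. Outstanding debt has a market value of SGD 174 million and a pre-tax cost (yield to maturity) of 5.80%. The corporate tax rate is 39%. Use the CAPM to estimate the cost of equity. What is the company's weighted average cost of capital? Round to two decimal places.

11.07%

Cost of equity via CAPM: Re = 1.2% + 1.27 × 8.5% = 11.9950%.
Total capital V = 1422 + 174 = 1596.
Equity: weight = 1422/1596 = 0.8910; cost = 11.995%.
Debt: weight = 174/1596 = 0.1090; after-tax cost = 5.8% × (1 − 39%) = 3.5380%.
WACC = 0.8910 × 11.9950% + 0.1090 × 3.5380% = 11.0730%.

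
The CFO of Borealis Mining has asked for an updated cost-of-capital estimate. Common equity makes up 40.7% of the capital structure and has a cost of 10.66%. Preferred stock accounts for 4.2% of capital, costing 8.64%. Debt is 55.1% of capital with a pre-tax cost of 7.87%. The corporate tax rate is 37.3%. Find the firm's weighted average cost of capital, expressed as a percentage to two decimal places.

After-tax cost of debt = 7.87% × (1 − 37.3%) = 4.9345%.
WACC = 0.407 × 10.6600% + 0.042 × 8.6400% + 0.551 × 4.9345% = 7.4204%.

7.42%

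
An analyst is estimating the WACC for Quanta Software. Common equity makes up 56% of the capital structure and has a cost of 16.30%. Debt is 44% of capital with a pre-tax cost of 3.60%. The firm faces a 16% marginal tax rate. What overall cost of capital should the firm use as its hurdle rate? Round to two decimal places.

10.46%

After-tax cost of debt = 3.6% × (1 − 16%) = 3.0240%.
WACC = 0.560 × 16.3000% + 0.440 × 3.0240% = 10.4586%.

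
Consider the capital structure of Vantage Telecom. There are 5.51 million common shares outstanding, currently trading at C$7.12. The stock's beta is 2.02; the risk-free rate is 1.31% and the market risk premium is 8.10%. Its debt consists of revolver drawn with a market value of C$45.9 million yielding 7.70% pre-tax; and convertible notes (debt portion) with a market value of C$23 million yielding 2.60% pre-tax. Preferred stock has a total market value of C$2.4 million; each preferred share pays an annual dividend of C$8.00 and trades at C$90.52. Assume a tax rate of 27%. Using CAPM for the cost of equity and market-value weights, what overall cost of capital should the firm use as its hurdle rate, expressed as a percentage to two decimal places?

Cost of equity via CAPM: Re = 1.31% + 2.02 × 8.1% = 17.6720%.
Cost of preferred: Rp = 8.0 / 90.52 = 8.8378%.
Market value of equity E = 7.12 × 5.51m = 39.2312m.
Total capital V = 39.2312 + 2.4 + 45.9 + 23 = 110.5312.
Equity: weight = 39.2312/110.5312 = 0.3549; cost = 17.672%.
Preferred: weight = 2.4/110.5312 = 0.0217; cost = 8.8378%.
Revolver drawn: weight = 45.9/110.5312 = 0.4153; after-tax cost = 7.7% × (1 − 27%) = 5.6210%.
Convertible notes (debt portion): weight = 23/110.5312 = 0.2081; after-tax cost = 2.6% × (1 − 27%) = 1.8980%.
WACC = 0.3549 × 17.6720% + 0.0217 × 8.8378% + 0.4153 × 5.6210% + 0.2081 × 1.8980% = 9.1934%.

9.19%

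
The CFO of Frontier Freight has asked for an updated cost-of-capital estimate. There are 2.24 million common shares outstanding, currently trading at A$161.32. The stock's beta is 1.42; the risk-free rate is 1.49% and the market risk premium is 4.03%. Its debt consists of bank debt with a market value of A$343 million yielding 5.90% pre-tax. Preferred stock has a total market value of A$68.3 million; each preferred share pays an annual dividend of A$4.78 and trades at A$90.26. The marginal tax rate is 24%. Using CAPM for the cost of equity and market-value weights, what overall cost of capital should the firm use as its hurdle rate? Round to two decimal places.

5.83%

Cost of equity via CAPM: Re = 1.49% + 1.42 × 4.03% = 7.2126%.
Cost of preferred: Rp = 4.78 / 90.26 = 5.2958%.
Market value of equity E = 161.32 × 2.24m = 361.3568m.
Total capital V = 361.3568 + 68.3 + 343 = 772.6568.
Equity: weight = 361.3568/772.6568 = 0.4677; cost = 7.2126%.
Preferred: weight = 68.3/772.6568 = 0.0884; cost = 5.2958%.
Bank debt: weight = 343/772.6568 = 0.4439; after-tax cost = 5.9% × (1 − 24%) = 4.4840%.
WACC = 0.4677 × 7.2126% + 0.0884 × 5.2958% + 0.4439 × 4.4840% = 5.8319%.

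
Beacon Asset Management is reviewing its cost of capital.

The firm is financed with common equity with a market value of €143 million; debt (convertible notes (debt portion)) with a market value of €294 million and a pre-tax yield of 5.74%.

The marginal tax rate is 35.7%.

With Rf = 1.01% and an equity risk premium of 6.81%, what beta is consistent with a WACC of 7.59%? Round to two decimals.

Total capital V = 143 + 294 = 437.
Equity weight = 143/437 = 0.3272.
Convertible notes (debt portion) weight = 294/437 = 0.6728.
Debt contribution = 0.6728 × 5.74% × (1 − 35.7%) = 2.4831%.
Required equity contribution = 7.59% − 2.4831% = 5.1069%  ⇒  Re = 15.6065%.
CAPM: 15.6065% = 1.01% + β × 6.81%  ⇒  β = 2.1434.

2.14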